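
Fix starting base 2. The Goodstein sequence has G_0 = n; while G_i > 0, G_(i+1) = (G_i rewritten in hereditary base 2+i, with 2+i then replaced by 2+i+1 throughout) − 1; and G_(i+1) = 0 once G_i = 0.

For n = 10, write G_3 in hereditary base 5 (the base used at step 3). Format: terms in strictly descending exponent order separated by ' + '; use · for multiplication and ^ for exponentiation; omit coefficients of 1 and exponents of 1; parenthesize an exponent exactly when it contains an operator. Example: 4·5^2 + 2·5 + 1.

base 2: 10 = 2^(2 + 1) + 2; at 3: 3^(3 + 1) + 3 = 84; next = 83
base 3: 83 = 3^(3 + 1) + 2; at 4: 4^(4 + 1) + 2 = 1026; next = 1025
base 4: 1025 = 4^(4 + 1) + 1; at 5: 5^(5 + 1) + 1 = 15626; next = 15625
base 5: 15625 = 5^(5 + 1); at 6: 6^(6 + 1) = 279936; next = 279935

5^(5 + 1)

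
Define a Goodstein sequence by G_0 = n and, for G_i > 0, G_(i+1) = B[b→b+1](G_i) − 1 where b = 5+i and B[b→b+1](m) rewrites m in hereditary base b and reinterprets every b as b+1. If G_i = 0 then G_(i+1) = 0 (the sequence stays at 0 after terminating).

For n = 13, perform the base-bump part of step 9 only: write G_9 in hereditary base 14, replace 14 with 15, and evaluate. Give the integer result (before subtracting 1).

i=0: 13 = 2·5 + 3 (b=5); 5→6: 2·6 + 3 = 15; 15−1 = 14
i=1: 14 = 2·6 + 2 (b=6); 6→7: 2·7 + 2 = 16; 16−1 = 15
i=2: 15 = 2·7 + 1 (b=7); 7→8: 2·8 + 1 = 17; 17−1 = 16
i=3: 16 = 2·8 (b=8); 8→9: 2·9 = 18; 18−1 = 17
i=4: 17 = 9 + 8 (b=9); 9→10: 10 + 8 = 18; 18−1 = 17
i=5: 17 = 10 + 7 (b=10); 10→11: 11 + 7 = 18; 18−1 = 17
i=6: 17 = 11 + 6 (b=11); 11→12: 12 + 6 = 18; 18−1 = 17
i=7: 17 = 12 + 5 (b=12); 12→13: 13 + 5 = 18; 18−1 = 17
i=8: 17 = 13 + 4 (b=13); 13→14: 14 + 4 = 18; 18−1 = 17

18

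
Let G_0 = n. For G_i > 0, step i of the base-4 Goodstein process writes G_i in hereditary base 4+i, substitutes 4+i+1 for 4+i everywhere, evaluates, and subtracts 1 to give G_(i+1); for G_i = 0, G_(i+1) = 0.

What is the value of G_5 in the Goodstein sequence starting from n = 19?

69

[0] 19 ≡ 4^2 + 3 (base 4). Lift 5: 28. −1: 27.
[1] 27 ≡ 5^2 + 2 (base 5). Lift 6: 38. −1: 37.
[2] 37 ≡ 6^2 + 1 (base 6). Lift 7: 50. −1: 49.
[3] 49 ≡ 7^2 (base 7). Lift 8: 64. −1: 63.
[4] 63 ≡ 7·8 + 7 (base 8). Lift 9: 70. −1: 69.
[5] 69 ≡ 7·9 + 6 (base 9). Lift 10: 76. −1: 75.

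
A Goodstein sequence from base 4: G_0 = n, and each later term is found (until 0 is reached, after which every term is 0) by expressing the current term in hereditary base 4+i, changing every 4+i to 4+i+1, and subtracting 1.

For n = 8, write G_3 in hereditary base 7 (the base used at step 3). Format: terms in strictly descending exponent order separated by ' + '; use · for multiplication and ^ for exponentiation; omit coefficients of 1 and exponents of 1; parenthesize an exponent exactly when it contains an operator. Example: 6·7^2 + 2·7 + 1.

G_0=8  [base 4] 2·4  →[4↦5]→  2·5 = 10  −1 ⇒ G_1=9
G_1=9  [base 5] 5 + 4  →[5↦6]→  6 + 4 = 10  −1 ⇒ G_2=9
G_2=9  [base 6] 6 + 3  →[6↦7]→  7 + 3 = 10  −1 ⇒ G_3=9
G_3=9  [base 7] 7 + 2  →[7↦8]→  8 + 2 = 10  −1 ⇒ G_4=9

7 + 2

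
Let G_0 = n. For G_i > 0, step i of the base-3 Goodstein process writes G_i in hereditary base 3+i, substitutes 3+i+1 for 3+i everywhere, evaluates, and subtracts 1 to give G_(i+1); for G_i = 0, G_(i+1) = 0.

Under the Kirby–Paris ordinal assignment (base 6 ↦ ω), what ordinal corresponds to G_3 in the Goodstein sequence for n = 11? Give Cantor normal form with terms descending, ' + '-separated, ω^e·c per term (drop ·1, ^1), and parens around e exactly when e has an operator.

[0] 11 ≡ 3^2 + 2 (base 3). Lift 4: 18. −1: 17.
[1] 17 ≡ 4^2 + 1 (base 4). Lift 5: 26. −1: 25.
[2] 25 ≡ 5^2 (base 5). Lift 6: 36. −1: 35.

ω·5 + 5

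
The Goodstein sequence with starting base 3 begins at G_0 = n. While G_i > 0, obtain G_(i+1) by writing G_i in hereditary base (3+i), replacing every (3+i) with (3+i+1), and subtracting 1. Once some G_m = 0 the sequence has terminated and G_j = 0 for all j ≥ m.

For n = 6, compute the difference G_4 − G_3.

step 0: 6 = 2·3; sub 4 for 3: 2·4; = 8; G_1 = 8−1 = 7
step 1: 7 = 4 + 3; sub 5 for 4: 5 + 3; = 8; G_2 = 8−1 = 7
step 2: 7 = 5 + 2; sub 6 for 5: 6 + 2; = 8; G_3 = 8−1 = 7
step 3: 7 = 6 + 1; sub 7 for 6: 7 + 1; = 8; G_4 = 8−1 = 7

0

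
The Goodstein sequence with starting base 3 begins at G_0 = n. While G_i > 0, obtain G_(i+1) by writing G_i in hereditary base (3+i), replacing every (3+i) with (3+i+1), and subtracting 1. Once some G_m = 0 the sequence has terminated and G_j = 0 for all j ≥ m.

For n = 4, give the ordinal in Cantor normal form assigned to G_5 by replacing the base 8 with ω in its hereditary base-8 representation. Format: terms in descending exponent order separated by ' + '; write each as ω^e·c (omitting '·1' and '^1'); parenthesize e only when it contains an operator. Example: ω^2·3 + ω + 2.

G_0 = 4. HB_3(4) = 3 + 1. Bump = 5. G_1 = 4.
G_1 = 4. HB_4(4) = 4. Bump = 5. G_2 = 4.
G_2 = 4. HB_5(4) = 4. Bump = 4. G_3 = 3.
G_3 = 3. HB_6(3) = 3. Bump = 3. G_4 = 2.
G_4 = 2. HB_7(2) = 2. Bump = 2. G_5 = 1.
G_5 = 1. HB_8(1) = 1. Bump = 1. G_6 = 0.

1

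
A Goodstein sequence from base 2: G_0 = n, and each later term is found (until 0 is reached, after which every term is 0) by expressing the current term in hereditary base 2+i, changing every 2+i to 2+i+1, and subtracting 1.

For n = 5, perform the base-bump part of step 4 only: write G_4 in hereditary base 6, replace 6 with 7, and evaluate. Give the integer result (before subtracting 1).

(0) 5|_2 = 2^2 + 1 ↦ 3^3 + 1|_3 = 28 ⇒ 27
(1) 27|_3 = 3^3 ↦ 4^4|_4 = 256 ⇒ 255
(2) 255|_4 = 3·4^3 + 3·4^2 + 3·4 + 3 ↦ 3·5^3 + 3·5^2 + 3·5 + 3|_5 = 468 ⇒ 467
(3) 467|_5 = 3·5^3 + 3·5^2 + 3·5 + 2 ↦ 3·6^3 + 3·6^2 + 3·6 + 2|_6 = 776 ⇒ 775
(4) 775|_6 = 3·6^3 + 3·6^2 + 3·6 + 1 ↦ 3·7^3 + 3·7^2 + 3·7 + 1|_7 = 1198 ⇒ 1197

1198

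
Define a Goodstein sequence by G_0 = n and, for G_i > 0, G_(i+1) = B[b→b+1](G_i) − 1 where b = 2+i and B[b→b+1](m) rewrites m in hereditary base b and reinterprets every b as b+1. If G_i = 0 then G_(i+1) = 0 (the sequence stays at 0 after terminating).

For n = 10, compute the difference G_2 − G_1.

942

base 2: 10 = 2^(2 + 1) + 2; at 3: 3^(3 + 1) + 3 = 84; next = 83
base 3: 83 = 3^(3 + 1) + 2; at 4: 4^(4 + 1) + 2 = 1026; next = 1025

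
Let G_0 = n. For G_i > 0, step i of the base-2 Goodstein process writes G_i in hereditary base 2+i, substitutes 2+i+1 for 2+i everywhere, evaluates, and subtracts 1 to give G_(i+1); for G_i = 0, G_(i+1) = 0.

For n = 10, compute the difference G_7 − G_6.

[0] 10 ≡ 2^(2 + 1) + 2 (base 2). Lift 3: 84. −1: 83.
[1] 83 ≡ 3^(3 + 1) + 2 (base 3). Lift 4: 1026. −1: 1025.
[2] 1025 ≡ 4^(4 + 1) + 1 (base 4). Lift 5: 15626. −1: 15625.
[3] 15625 ≡ 5^(5 + 1) (base 5). Lift 6: 279936. −1: 279935.
[4] 279935 ≡ 5·6^6 + 5·6^5 + 5·6^4 + 5·6^3 + 5·6^2 + 5·6 + 5 (base 6). Lift 7: 4215755. −1: 4215754.
[5] 4215754 ≡ 5·7^7 + 5·7^5 + 5·7^4 + 5·7^3 + 5·7^2 + 5·7 + 4 (base 7). Lift 8: 84073324. −1: 84073323.
[6] 84073323 ≡ 5·8^8 + 5·8^5 + 5·8^4 + 5·8^3 + 5·8^2 + 5·8 + 3 (base 8). Lift 9: 1937434593. −1: 1937434592.

1853361269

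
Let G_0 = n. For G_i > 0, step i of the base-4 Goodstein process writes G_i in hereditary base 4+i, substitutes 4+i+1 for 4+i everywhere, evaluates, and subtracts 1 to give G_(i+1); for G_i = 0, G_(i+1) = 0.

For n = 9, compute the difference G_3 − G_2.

G_0=9  [base 4] 2·4 + 1  →[4↦5]→  2·5 + 1 = 11  −1 ⇒ G_1=10
G_1=10  [base 5] 2·5  →[5↦6]→  2·6 = 12  −1 ⇒ G_2=11
G_2=11  [base 6] 6 + 5  →[6↦7]→  7 + 5 = 12  −1 ⇒ G_3=11

0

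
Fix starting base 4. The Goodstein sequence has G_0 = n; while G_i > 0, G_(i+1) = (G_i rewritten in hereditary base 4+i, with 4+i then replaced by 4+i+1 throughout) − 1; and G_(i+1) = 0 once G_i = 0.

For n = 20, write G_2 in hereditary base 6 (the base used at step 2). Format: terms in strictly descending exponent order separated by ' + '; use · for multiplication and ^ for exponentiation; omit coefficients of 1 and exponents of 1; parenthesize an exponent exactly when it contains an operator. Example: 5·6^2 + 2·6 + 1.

[0] 20 ≡ 4^2 + 4 (base 4). Lift 5: 30. −1: 29.
[1] 29 ≡ 5^2 + 4 (base 5). Lift 6: 40. −1: 39.
[2] 39 ≡ 6^2 + 3 (base 6). Lift 7: 52. −1: 51.

6^2 + 3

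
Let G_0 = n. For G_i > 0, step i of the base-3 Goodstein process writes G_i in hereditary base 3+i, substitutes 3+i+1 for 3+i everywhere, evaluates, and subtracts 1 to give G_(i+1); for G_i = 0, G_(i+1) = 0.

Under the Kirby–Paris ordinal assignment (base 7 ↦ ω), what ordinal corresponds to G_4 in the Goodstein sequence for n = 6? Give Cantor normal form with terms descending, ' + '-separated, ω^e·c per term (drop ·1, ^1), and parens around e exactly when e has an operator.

ω

[0] 6 ≡ 2·3 (base 3). Lift 4: 8. −1: 7.
[1] 7 ≡ 4 + 3 (base 4). Lift 5: 8. −1: 7.
[2] 7 ≡ 5 + 2 (base 5). Lift 6: 8. −1: 7.
[3] 7 ≡ 6 + 1 (base 6). Lift 7: 8. −1: 7.
[4] 7 ≡ 7 (base 7). Lift 8: 8. −1: 7.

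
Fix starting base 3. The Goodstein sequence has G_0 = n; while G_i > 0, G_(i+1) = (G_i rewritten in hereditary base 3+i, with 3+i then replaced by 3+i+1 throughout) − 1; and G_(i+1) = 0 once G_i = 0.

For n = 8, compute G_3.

[0] 8 ≡ 2·3 + 2 (base 3). Lift 4: 10. −1: 9.
[1] 9 ≡ 2·4 + 1 (base 4). Lift 5: 11. −1: 10.
[2] 10 ≡ 2·5 (base 5). Lift 6: 12. −1: 11.
[3] 11 ≡ 6 + 5 (base 6). Lift 7: 12. −1: 11.

11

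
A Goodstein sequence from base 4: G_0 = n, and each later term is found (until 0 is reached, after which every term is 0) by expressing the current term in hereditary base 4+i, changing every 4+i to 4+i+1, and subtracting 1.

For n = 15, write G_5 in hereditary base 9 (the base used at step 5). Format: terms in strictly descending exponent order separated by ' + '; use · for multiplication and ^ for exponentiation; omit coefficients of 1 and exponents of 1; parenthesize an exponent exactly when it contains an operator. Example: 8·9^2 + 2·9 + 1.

2·9 + 6

step 0: 15 = 3·4 + 3; sub 5 for 4: 3·5 + 3; = 18; G_1 = 18−1 = 17
step 1: 17 = 3·5 + 2; sub 6 for 5: 3·6 + 2; = 20; G_2 = 20−1 = 19
step 2: 19 = 3·6 + 1; sub 7 for 6: 3·7 + 1; = 22; G_3 = 22−1 = 21
step 3: 21 = 3·7; sub 8 for 7: 3·8; = 24; G_4 = 24−1 = 23
step 4: 23 = 2·8 + 7; sub 9 for 8: 2·9 + 7; = 25; G_5 = 25−1 = 24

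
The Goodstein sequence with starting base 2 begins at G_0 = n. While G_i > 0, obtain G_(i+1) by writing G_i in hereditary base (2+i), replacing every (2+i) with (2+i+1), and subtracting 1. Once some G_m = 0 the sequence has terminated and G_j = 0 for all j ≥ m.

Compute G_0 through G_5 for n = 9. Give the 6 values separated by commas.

G_0 = 9. HB_2(9) = 2^(2 + 1) + 1. Bump = 82. G_1 = 81.
G_1 = 81. HB_3(81) = 3^(3 + 1). Bump = 1024. G_2 = 1023.
G_2 = 1023. HB_4(1023) = 3·4^4 + 3·4^3 + 3·4^2 + 3·4 + 3. Bump = 9843. G_3 = 9842.
G_3 = 9842. HB_5(9842) = 3·5^5 + 3·5^3 + 3·5^2 + 3·5 + 2. Bump = 140744. G_4 = 140743.
G_4 = 140743. HB_6(140743) = 3·6^6 + 3·6^3 + 3·6^2 + 3·6 + 1. Bump = 2471827. G_5 = 2471826.

9, 81, 1023, 9842, 140743, 2471826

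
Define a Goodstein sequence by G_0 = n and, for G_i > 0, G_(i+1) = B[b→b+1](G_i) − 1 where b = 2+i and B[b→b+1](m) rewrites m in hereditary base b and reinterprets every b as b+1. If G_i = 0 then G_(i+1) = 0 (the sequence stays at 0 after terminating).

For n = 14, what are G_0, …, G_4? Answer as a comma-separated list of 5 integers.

base 2: 14 = 2^(2 + 1) + 2^2 + 2; at 3: 3^(3 + 1) + 3^3 + 3 = 111; next = 110
base 3: 110 = 3^(3 + 1) + 3^3 + 2; at 4: 4^(4 + 1) + 4^4 + 2 = 1282; next = 1281
base 4: 1281 = 4^(4 + 1) + 4^4 + 1; at 5: 5^(5 + 1) + 5^5 + 1 = 18751; next = 18750
base 5: 18750 = 5^(5 + 1) + 5^5; at 6: 6^(6 + 1) + 6^6 = 326592; next = 326591

14, 110, 1281, 18750, 326591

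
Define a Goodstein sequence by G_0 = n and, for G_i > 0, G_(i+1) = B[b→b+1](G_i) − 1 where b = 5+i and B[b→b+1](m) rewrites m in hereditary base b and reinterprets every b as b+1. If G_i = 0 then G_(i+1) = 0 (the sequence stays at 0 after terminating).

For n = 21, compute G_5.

G_0 = 21. HB_5(21) = 4·5 + 1. Bump = 25. G_1 = 24.
G_1 = 24. HB_6(24) = 4·6. Bump = 28. G_2 = 27.
G_2 = 27. HB_7(27) = 3·7 + 6. Bump = 30. G_3 = 29.
G_3 = 29. HB_8(29) = 3·8 + 5. Bump = 32. G_4 = 31.
G_4 = 31. HB_9(31) = 3·9 + 4. Bump = 34. G_5 = 33.
G_5 = 33. HB_10(33) = 3·10 + 3. Bump = 36. G_6 = 35.

33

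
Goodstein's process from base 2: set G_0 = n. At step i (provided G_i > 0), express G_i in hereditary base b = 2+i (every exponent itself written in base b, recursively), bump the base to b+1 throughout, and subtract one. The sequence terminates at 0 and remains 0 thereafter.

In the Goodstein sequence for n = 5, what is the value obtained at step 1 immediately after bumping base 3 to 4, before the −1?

256

G_0=5  [base 2] 2^2 + 1  →[2↦3]→  3^3 + 1 = 28  −1 ⇒ G_1=27
G_1=27  [base 3] 3^3  →[3↦4]→  4^4 = 256  −1 ⇒ G_2=255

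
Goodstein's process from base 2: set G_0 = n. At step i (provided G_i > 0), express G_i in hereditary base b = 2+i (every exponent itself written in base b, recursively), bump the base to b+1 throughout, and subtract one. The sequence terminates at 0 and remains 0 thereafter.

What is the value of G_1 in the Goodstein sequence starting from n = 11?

84

G_0=11  [base 2] 2^(2 + 1) + 2 + 1  →[2↦3]→  3^(3 + 1) + 3 + 1 = 85  −1 ⇒ G_1=84
G_1=84  [base 3] 3^(3 + 1) + 3  →[3↦4]→  4^(4 + 1) + 4 = 1028  −1 ⇒ G_2=1027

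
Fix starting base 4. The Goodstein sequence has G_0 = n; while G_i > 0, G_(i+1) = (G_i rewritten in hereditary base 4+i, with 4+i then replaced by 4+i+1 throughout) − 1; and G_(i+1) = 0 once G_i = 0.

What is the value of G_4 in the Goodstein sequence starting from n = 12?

17

base 4: 12 = 3·4; at 5: 3·5 = 15; next = 14
base 5: 14 = 2·5 + 4; at 6: 2·6 + 4 = 16; next = 15
base 6: 15 = 2·6 + 3; at 7: 2·7 + 3 = 17; next = 16
base 7: 16 = 2·7 + 2; at 8: 2·8 + 2 = 18; next = 17
base 8: 17 = 2·8 + 1; at 9: 2·9 + 1 = 19; next = 18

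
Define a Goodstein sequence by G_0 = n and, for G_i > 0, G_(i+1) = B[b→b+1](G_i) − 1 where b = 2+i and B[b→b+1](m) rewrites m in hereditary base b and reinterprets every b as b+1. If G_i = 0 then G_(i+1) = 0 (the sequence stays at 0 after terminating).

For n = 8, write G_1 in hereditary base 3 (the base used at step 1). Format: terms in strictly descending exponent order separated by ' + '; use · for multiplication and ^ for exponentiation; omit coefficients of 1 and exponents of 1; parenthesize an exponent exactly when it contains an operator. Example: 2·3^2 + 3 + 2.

2·3^3 + 2·3^2 + 2·3 + 2

8 —HB2→ 2^(2 + 1) —bump→ 3^(3 + 1) = 81 —(−1)→ 80
80 —HB3→ 2·3^3 + 2·3^2 + 2·3 + 2 —bump→ 2·4^4 + 2·4^2 + 2·4 + 2 = 554 —(−1)→ 553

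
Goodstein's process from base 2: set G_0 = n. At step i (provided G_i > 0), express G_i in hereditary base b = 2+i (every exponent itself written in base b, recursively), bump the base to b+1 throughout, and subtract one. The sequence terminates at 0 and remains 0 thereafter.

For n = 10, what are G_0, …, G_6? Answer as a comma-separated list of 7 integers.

base 2: 10 = 2^(2 + 1) + 2; at 3: 3^(3 + 1) + 3 = 84; next = 83
base 3: 83 = 3^(3 + 1) + 2; at 4: 4^(4 + 1) + 2 = 1026; next = 1025
base 4: 1025 = 4^(4 + 1) + 1; at 5: 5^(5 + 1) + 1 = 15626; next = 15625
base 5: 15625 = 5^(5 + 1); at 6: 6^(6 + 1) = 279936; next = 279935
base 6: 279935 = 5·6^6 + 5·6^5 + 5·6^4 + 5·6^3 + 5·6^2 + 5·6 + 5; at 7: 5·7^7 + 5·7^5 + 5·7^4 + 5·7^3 + 5·7^2 + 5·7 + 5 = 4215755; next = 4215754
base 7: 4215754 = 5·7^7 + 5·7^5 + 5·7^4 + 5·7^3 + 5·7^2 + 5·7 + 4; at 8: 5·8^8 + 5·8^5 + 5·8^4 + 5·8^3 + 5·8^2 + 5·8 + 4 = 84073324; next = 84073323

10, 83, 1025, 15625, 279935, 4215754, 84073323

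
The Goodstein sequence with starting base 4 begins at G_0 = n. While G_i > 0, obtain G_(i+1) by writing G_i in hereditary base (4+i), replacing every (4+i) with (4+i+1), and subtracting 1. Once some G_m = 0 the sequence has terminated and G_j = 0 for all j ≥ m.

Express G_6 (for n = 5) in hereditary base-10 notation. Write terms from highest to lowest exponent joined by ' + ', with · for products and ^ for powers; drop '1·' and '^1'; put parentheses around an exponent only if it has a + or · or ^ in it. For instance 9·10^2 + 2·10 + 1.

G_0=5  [base 4] 4 + 1  →[4↦5]→  5 + 1 = 6  −1 ⇒ G_1=5
G_1=5  [base 5] 5  →[5↦6]→  6 = 6  −1 ⇒ G_2=5
G_2=5  [base 6] 5  →[6↦7]→  5 = 5  −1 ⇒ G_3=4
G_3=4  [base 7] 4  →[7↦8]→  4 = 4  −1 ⇒ G_4=3
G_4=3  [base 8] 3  →[8↦9]→  3 = 3  −1 ⇒ G_5=2
G_5=2  [base 9] 2  →[9↦10]→  2 = 2  −1 ⇒ G_6=1

1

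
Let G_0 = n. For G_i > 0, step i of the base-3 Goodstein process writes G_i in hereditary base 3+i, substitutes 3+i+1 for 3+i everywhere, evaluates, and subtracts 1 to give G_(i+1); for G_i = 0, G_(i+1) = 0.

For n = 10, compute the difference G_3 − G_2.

(0) 10|_3 = 3^2 + 1 ↦ 4^2 + 1|_4 = 17 ⇒ 16
(1) 16|_4 = 4^2 ↦ 5^2|_5 = 25 ⇒ 24
(2) 24|_5 = 4·5 + 4 ↦ 4·6 + 4|_6 = 28 ⇒ 27

3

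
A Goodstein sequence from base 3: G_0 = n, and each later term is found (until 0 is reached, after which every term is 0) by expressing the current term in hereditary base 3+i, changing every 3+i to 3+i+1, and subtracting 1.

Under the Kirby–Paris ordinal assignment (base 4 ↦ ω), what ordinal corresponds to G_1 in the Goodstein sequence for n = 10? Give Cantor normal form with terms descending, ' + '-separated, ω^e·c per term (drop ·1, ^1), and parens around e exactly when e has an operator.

[0] 10 ≡ 3^2 + 1 (base 3). Lift 4: 17. −1: 16.
[1] 16 ≡ 4^2 (base 4). Lift 5: 25. −1: 24.

ω^2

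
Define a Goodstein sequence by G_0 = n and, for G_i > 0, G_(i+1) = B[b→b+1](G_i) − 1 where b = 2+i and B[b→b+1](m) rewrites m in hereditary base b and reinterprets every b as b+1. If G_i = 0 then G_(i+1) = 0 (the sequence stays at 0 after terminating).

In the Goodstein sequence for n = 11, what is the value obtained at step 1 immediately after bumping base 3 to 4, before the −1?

1028

[0] 11 ≡ 2^(2 + 1) + 2 + 1 (base 2). Lift 3: 85. −1: 84.
[1] 84 ≡ 3^(3 + 1) + 3 (base 3). Lift 4: 1028. −1: 1027.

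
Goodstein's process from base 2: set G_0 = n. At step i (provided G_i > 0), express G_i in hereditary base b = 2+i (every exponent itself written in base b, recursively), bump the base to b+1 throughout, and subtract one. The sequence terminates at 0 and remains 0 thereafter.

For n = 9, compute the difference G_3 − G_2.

8819

(0) 9|_2 = 2^(2 + 1) + 1 ↦ 3^(3 + 1) + 1|_3 = 82 ⇒ 81
(1) 81|_3 = 3^(3 + 1) ↦ 4^(4 + 1)|_4 = 1024 ⇒ 1023
(2) 1023|_4 = 3·4^4 + 3·4^3 + 3·4^2 + 3·4 + 3 ↦ 3·5^5 + 3·5^3 + 3·5^2 + 3·5 + 3|_5 = 9843 ⇒ 9842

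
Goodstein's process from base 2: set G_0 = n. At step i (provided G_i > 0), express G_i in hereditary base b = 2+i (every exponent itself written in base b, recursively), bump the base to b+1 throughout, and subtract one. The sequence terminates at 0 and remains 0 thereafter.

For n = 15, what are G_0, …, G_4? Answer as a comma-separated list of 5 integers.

G_0=15  [base 2] 2^(2 + 1) + 2^2 + 2 + 1  →[2↦3]→  3^(3 + 1) + 3^3 + 3 + 1 = 112  −1 ⇒ G_1=111
G_1=111  [base 3] 3^(3 + 1) + 3^3 + 3  →[3↦4]→  4^(4 + 1) + 4^4 + 4 = 1284  −1 ⇒ G_2=1283
G_2=1283  [base 4] 4^(4 + 1) + 4^4 + 3  →[4↦5]→  5^(5 + 1) + 5^5 + 3 = 18753  −1 ⇒ G_3=18752
G_3=18752  [base 5] 5^(5 + 1) + 5^5 + 2  →[5↦6]→  6^(6 + 1) + 6^6 + 2 = 326594  −1 ⇒ G_4=326593

15, 111, 1283, 18752, 326593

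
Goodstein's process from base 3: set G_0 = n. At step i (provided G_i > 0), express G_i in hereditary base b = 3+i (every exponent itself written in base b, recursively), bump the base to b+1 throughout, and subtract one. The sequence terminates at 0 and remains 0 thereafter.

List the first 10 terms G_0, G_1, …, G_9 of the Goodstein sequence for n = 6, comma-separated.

step 0: 6 = 2·3; sub 4 for 3: 2·4; = 8; G_1 = 8−1 = 7
step 1: 7 = 4 + 3; sub 5 for 4: 5 + 3; = 8; G_2 = 8−1 = 7
step 2: 7 = 5 + 2; sub 6 for 5: 6 + 2; = 8; G_3 = 8−1 = 7
step 3: 7 = 6 + 1; sub 7 for 6: 7 + 1; = 8; G_4 = 8−1 = 7
step 4: 7 = 7; sub 8 for 7: 8; = 8; G_5 = 8−1 = 7
step 5: 7 = 7; sub 9 for 8: 7; = 7; G_6 = 7−1 = 6
step 6: 6 = 6; sub 10 for 9: 6; = 6; G_7 = 6−1 = 5
step 7: 5 = 5; sub 11 for 10: 5; = 5; G_8 = 5−1 = 4
step 8: 4 = 4; sub 12 for 11: 4; = 4; G_9 = 4−1 = 3

6, 7, 7, 7, 7, 7, 6, 5, 4, 3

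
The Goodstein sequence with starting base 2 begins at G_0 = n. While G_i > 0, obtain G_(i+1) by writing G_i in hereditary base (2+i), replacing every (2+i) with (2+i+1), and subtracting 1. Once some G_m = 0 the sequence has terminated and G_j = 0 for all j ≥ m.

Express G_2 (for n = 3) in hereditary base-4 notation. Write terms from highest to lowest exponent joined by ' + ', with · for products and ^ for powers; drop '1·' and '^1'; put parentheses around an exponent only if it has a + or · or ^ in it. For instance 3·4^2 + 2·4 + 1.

3

base 2: 3 = 2 + 1; at 3: 3 + 1 = 4; next = 3
base 3: 3 = 3; at 4: 4 = 4; next = 3
base 4: 3 = 3; at 5: 3 = 3; next = 2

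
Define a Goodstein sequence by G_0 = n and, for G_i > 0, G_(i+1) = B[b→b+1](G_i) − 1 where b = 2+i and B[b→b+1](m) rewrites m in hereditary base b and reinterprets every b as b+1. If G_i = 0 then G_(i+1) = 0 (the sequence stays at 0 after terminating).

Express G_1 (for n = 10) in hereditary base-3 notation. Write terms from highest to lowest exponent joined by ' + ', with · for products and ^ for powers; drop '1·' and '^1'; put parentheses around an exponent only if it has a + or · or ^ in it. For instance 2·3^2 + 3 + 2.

3^(3 + 1) + 2

step 0: 10 = 2^(2 + 1) + 2; sub 3 for 2: 3^(3 + 1) + 3; = 84; G_1 = 84−1 = 83
step 1: 83 = 3^(3 + 1) + 2; sub 4 for 3: 4^(4 + 1) + 2; = 1026; G_2 = 1026−1 = 1025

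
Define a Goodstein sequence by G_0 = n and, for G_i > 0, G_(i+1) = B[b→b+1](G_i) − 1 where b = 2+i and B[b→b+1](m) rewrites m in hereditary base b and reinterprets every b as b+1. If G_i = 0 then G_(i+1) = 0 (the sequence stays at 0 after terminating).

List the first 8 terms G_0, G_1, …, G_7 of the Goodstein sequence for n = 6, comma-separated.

6, 29, 257, 3125, 46655, 98039, 187243, 332147

step 0: 6 = 2^2 + 2; sub 3 for 2: 3^3 + 3; = 30; G_1 = 30−1 = 29
step 1: 29 = 3^3 + 2; sub 4 for 3: 4^4 + 2; = 258; G_2 = 258−1 = 257
step 2: 257 = 4^4 + 1; sub 5 for 4: 5^5 + 1; = 3126; G_3 = 3126−1 = 3125
step 3: 3125 = 5^5; sub 6 for 5: 6^6; = 46656; G_4 = 46656−1 = 46655
step 4: 46655 = 5·6^5 + 5·6^4 + 5·6^3 + 5·6^2 + 5·6 + 5; sub 7 for 6: 5·7^5 + 5·7^4 + 5·7^3 + 5·7^2 + 5·7 + 5; = 98040; G_5 = 98040−1 = 98039
step 5: 98039 = 5·7^5 + 5·7^4 + 5·7^3 + 5·7^2 + 5·7 + 4; sub 8 for 7: 5·8^5 + 5·8^4 + 5·8^3 + 5·8^2 + 5·8 + 4; = 187244; G_6 = 187244−1 = 187243
step 6: 187243 = 5·8^5 + 5·8^4 + 5·8^3 + 5·8^2 + 5·8 + 3; sub 9 for 8: 5·9^5 + 5·9^4 + 5·9^3 + 5·9^2 + 5·9 + 3; = 332148; G_7 = 332148−1 = 332147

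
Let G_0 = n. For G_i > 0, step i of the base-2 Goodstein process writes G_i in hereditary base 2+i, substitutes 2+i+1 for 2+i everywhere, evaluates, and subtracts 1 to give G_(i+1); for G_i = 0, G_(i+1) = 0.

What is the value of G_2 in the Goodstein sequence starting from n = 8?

553

G_0=8  [base 2] 2^(2 + 1)  →[2↦3]→  3^(3 + 1) = 81  −1 ⇒ G_1=80
G_1=80  [base 3] 2·3^3 + 2·3^2 + 2·3 + 2  →[3↦4]→  2·4^4 + 2·4^2 + 2·4 + 2 = 554  −1 ⇒ G_2=553
G_2=553  [base 4] 2·4^4 + 2·4^2 + 2·4 + 1  →[4↦5]→  2·5^5 + 2·5^2 + 2·5 + 1 = 6311  −1 ⇒ G_3=6310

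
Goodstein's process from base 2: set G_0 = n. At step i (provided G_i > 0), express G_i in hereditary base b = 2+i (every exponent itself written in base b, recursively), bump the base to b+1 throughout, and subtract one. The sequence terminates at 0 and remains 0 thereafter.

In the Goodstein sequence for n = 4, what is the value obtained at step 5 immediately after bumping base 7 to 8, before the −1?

140

4 —HB2→ 2^2 —bump→ 3^3 = 27 —(−1)→ 26
26 —HB3→ 2·3^2 + 2·3 + 2 —bump→ 2·4^2 + 2·4 + 2 = 42 —(−1)→ 41
41 —HB4→ 2·4^2 + 2·4 + 1 —bump→ 2·5^2 + 2·5 + 1 = 61 —(−1)→ 60
60 —HB5→ 2·5^2 + 2·5 —bump→ 2·6^2 + 2·6 = 84 —(−1)→ 83
83 —HB6→ 2·6^2 + 6 + 5 —bump→ 2·7^2 + 7 + 5 = 110 —(−1)→ 109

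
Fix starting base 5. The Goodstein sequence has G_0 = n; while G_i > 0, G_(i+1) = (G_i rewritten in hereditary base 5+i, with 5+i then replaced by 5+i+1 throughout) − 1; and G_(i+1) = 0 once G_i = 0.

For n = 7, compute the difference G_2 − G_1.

7 —HB5→ 5 + 2 —bump→ 6 + 2 = 8 —(−1)→ 7
7 —HB6→ 6 + 1 —bump→ 7 + 1 = 8 —(−1)→ 7

0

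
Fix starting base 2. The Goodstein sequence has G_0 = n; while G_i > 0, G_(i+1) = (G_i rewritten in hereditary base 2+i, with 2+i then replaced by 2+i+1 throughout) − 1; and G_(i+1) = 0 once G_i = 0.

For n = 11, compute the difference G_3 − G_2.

[0] 11 ≡ 2^(2 + 1) + 2 + 1 (base 2). Lift 3: 85. −1: 84.
[1] 84 ≡ 3^(3 + 1) + 3 (base 3). Lift 4: 1028. −1: 1027.
[2] 1027 ≡ 4^(4 + 1) + 3 (base 4). Lift 5: 15628. −1: 15627.

14600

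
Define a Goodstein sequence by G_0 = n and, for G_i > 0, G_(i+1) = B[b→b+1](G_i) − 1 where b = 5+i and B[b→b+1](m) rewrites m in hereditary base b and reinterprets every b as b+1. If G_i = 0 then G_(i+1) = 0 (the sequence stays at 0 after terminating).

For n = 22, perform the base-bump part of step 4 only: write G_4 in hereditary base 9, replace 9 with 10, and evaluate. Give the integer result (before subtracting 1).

36

base 5: 22 = 4·5 + 2; at 6: 4·6 + 2 = 26; next = 25
base 6: 25 = 4·6 + 1; at 7: 4·7 + 1 = 29; next = 28
base 7: 28 = 4·7; at 8: 4·8 = 32; next = 31
base 8: 31 = 3·8 + 7; at 9: 3·9 + 7 = 34; next = 33
base 9: 33 = 3·9 + 6; at 10: 3·10 + 6 = 36; next = 35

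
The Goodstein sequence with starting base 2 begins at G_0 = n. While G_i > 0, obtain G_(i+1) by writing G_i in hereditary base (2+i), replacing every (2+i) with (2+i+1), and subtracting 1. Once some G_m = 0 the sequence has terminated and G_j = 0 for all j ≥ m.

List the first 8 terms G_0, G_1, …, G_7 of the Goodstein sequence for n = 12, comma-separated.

[0] 12 ≡ 2^(2 + 1) + 2^2 (base 2). Lift 3: 108. −1: 107.
[1] 107 ≡ 3^(3 + 1) + 2·3^2 + 2·3 + 2 (base 3). Lift 4: 1066. −1: 1065.
[2] 1065 ≡ 4^(4 + 1) + 2·4^2 + 2·4 + 1 (base 4). Lift 5: 15686. −1: 15685.
[3] 15685 ≡ 5^(5 + 1) + 2·5^2 + 2·5 (base 5). Lift 6: 280020. −1: 280019.
[4] 280019 ≡ 6^(6 + 1) + 2·6^2 + 6 + 5 (base 6). Lift 7: 5764911. −1: 5764910.
[5] 5764910 ≡ 7^(7 + 1) + 2·7^2 + 7 + 4 (base 7). Lift 8: 134217868. −1: 134217867.
[6] 134217867 ≡ 8^(8 + 1) + 2·8^2 + 8 + 3 (base 8). Lift 9: 3486784575. −1: 3486784574.

12, 107, 1065, 15685, 280019, 5764910, 134217867, 3486784574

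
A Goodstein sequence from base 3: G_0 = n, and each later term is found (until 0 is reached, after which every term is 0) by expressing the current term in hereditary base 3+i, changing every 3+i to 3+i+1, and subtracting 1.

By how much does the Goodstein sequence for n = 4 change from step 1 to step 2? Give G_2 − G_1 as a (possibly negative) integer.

[0] 4 ≡ 3 + 1 (base 3). Lift 4: 5. −1: 4.
[1] 4 ≡ 4 (base 4). Lift 5: 5. −1: 4.

0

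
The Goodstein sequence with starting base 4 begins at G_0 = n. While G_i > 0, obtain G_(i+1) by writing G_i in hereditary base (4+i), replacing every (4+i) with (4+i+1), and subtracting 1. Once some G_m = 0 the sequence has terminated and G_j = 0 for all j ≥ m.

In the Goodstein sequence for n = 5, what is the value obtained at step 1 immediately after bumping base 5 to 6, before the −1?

6

[0] 5 ≡ 4 + 1 (base 4). Lift 5: 6. −1: 5.
[1] 5 ≡ 5 (base 5). Lift 6: 6. −1: 5.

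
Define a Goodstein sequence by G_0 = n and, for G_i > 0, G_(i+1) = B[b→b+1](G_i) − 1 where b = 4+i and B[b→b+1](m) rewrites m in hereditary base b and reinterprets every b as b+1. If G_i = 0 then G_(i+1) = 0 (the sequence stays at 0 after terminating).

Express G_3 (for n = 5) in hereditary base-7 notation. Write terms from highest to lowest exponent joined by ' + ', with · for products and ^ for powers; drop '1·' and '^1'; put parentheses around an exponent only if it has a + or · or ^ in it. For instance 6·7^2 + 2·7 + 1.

G_0=5  [base 4] 4 + 1  →[4↦5]→  5 + 1 = 6  −1 ⇒ G_1=5
G_1=5  [base 5] 5  →[5↦6]→  6 = 6  −1 ⇒ G_2=5
G_2=5  [base 6] 5  →[6↦7]→  5 = 5  −1 ⇒ G_3=4
G_3=4  [base 7] 4  →[7↦8]→  4 = 4  −1 ⇒ G_4=3

4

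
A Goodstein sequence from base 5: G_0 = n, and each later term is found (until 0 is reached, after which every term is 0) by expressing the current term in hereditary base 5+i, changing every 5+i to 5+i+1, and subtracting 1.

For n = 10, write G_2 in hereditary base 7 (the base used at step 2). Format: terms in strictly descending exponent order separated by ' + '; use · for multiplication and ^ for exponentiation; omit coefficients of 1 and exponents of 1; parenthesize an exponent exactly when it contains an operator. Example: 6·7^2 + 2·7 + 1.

G_0=10  [base 5] 2·5  →[5↦6]→  2·6 = 12  −1 ⇒ G_1=11
G_1=11  [base 6] 6 + 5  →[6↦7]→  7 + 5 = 12  −1 ⇒ G_2=11

7 + 4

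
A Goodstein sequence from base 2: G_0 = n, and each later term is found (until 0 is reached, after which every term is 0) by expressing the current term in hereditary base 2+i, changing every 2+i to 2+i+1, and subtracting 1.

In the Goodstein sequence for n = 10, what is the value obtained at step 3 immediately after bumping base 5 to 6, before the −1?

10 —HB2→ 2^(2 + 1) + 2 —bump→ 3^(3 + 1) + 3 = 84 —(−1)→ 83
83 —HB3→ 3^(3 + 1) + 2 —bump→ 4^(4 + 1) + 2 = 1026 —(−1)→ 1025
1025 —HB4→ 4^(4 + 1) + 1 —bump→ 5^(5 + 1) + 1 = 15626 —(−1)→ 15625
15625 —HB5→ 5^(5 + 1) —bump→ 6^(6 + 1) = 279936 —(−1)→ 279935

279936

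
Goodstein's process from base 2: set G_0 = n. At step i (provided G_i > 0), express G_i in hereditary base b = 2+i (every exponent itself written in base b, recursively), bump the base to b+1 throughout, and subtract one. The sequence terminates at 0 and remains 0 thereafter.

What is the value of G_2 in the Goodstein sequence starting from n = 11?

1027

G_0 = 11. HB_2(11) = 2^(2 + 1) + 2 + 1. Bump = 85. G_1 = 84.
G_1 = 84. HB_3(84) = 3^(3 + 1) + 3. Bump = 1028. G_2 = 1027.
G_2 = 1027. HB_4(1027) = 4^(4 + 1) + 3. Bump = 15628. G_3 = 15627.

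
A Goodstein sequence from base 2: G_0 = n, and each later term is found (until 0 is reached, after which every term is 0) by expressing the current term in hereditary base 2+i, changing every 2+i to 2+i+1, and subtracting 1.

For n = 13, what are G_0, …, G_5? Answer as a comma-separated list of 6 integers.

13, 108, 1279, 16092, 280711, 5765998

[0] 13 ≡ 2^(2 + 1) + 2^2 + 1 (base 2). Lift 3: 109. −1: 108.
[1] 108 ≡ 3^(3 + 1) + 3^3 (base 3). Lift 4: 1280. −1: 1279.
[2] 1279 ≡ 4^(4 + 1) + 3·4^3 + 3·4^2 + 3·4 + 3 (base 4). Lift 5: 16093. −1: 16092.
[3] 16092 ≡ 5^(5 + 1) + 3·5^3 + 3·5^2 + 3·5 + 2 (base 5). Lift 6: 280712. −1: 280711.
[4] 280711 ≡ 6^(6 + 1) + 3·6^3 + 3·6^2 + 3·6 + 1 (base 6). Lift 7: 5765999. −1: 5765998.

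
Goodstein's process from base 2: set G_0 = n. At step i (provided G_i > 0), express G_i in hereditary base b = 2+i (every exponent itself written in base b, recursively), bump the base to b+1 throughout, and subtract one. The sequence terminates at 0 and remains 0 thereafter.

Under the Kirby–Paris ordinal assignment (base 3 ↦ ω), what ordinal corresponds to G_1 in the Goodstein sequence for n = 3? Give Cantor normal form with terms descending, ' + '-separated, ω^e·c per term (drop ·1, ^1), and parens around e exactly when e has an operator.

ω

base 2: 3 = 2 + 1; at 3: 3 + 1 = 4; next = 3
base 3: 3 = 3; at 4: 4 = 4; next = 3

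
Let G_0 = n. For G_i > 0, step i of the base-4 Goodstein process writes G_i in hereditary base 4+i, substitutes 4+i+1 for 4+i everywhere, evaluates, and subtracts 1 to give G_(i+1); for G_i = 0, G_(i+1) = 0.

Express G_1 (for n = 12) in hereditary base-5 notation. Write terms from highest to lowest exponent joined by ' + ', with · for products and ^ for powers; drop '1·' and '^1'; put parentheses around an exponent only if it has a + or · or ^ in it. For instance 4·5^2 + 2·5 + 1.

2·5 + 4

i=0: 12 = 3·4 (b=4); 4→5: 3·5 = 15; 15−1 = 14
i=1: 14 = 2·5 + 4 (b=5); 5→6: 2·6 + 4 = 16; 16−1 = 15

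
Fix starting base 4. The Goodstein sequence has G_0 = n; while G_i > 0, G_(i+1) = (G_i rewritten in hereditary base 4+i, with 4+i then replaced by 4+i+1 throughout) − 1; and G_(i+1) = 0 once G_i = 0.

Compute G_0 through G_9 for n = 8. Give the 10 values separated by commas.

G_0 = 8. HB_4(8) = 2·4. Bump = 10. G_1 = 9.
G_1 = 9. HB_5(9) = 5 + 4. Bump = 10. G_2 = 9.
G_2 = 9. HB_6(9) = 6 + 3. Bump = 10. G_3 = 9.
G_3 = 9. HB_7(9) = 7 + 2. Bump = 10. G_4 = 9.
G_4 = 9. HB_8(9) = 8 + 1. Bump = 10. G_5 = 9.
G_5 = 9. HB_9(9) = 9. Bump = 10. G_6 = 9.
G_6 = 9. HB_10(9) = 9. Bump = 9. G_7 = 8.
G_7 = 8. HB_11(8) = 8. Bump = 8. G_8 = 7.
G_8 = 7. HB_12(7) = 7. Bump = 7. G_9 = 6.

8, 9, 9, 9, 9, 9, 9, 8, 7, 6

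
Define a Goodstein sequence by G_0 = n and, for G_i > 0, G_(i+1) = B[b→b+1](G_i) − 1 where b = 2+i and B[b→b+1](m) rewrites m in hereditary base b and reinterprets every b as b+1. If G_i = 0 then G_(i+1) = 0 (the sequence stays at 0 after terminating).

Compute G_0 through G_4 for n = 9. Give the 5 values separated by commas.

9, 81, 1023, 9842, 140743

G_0=9  [base 2] 2^(2 + 1) + 1  →[2↦3]→  3^(3 + 1) + 1 = 82  −1 ⇒ G_1=81
G_1=81  [base 3] 3^(3 + 1)  →[3↦4]→  4^(4 + 1) = 1024  −1 ⇒ G_2=1023
G_2=1023  [base 4] 3·4^4 + 3·4^3 + 3·4^2 + 3·4 + 3  →[4↦5]→  3·5^5 + 3·5^3 + 3·5^2 + 3·5 + 3 = 9843  −1 ⇒ G_3=9842
G_3=9842  [base 5] 3·5^5 + 3·5^3 + 3·5^2 + 3·5 + 2  →[5↦6]→  3·6^6 + 3·6^3 + 3·6^2 + 3·6 + 2 = 140744  −1 ⇒ G_4=140743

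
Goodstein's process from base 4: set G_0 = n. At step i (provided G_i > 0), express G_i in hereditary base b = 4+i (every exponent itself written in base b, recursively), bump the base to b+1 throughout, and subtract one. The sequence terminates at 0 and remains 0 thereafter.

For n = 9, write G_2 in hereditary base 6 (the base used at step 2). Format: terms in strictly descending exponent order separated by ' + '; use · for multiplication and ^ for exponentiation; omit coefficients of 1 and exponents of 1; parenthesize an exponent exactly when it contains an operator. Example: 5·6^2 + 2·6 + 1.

step 0: 9 = 2·4 + 1; sub 5 for 4: 2·5 + 1; = 11; G_1 = 11−1 = 10
step 1: 10 = 2·5; sub 6 for 5: 2·6; = 12; G_2 = 12−1 = 11
step 2: 11 = 6 + 5; sub 7 for 6: 7 + 5; = 12; G_3 = 12−1 = 11

6 + 5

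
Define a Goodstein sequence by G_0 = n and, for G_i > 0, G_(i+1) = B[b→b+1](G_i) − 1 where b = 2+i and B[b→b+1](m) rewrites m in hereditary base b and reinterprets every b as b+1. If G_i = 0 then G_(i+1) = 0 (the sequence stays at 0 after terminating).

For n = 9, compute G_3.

9842

[0] 9 ≡ 2^(2 + 1) + 1 (base 2). Lift 3: 82. −1: 81.
[1] 81 ≡ 3^(3 + 1) (base 3). Lift 4: 1024. −1: 1023.
[2] 1023 ≡ 3·4^4 + 3·4^3 + 3·4^2 + 3·4 + 3 (base 4). Lift 5: 9843. −1: 9842.
[3] 9842 ≡ 3·5^5 + 3·5^3 + 3·5^2 + 3·5 + 2 (base 5). Lift 6: 140744. −1: 140743.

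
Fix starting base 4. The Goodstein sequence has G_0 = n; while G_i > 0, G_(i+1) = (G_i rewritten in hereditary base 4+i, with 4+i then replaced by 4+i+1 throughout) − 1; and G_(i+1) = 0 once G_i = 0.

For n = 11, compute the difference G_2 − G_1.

1

(0) 11|_4 = 2·4 + 3 ↦ 2·5 + 3|_5 = 13 ⇒ 12
(1) 12|_5 = 2·5 + 2 ↦ 2·6 + 2|_6 = 14 ⇒ 13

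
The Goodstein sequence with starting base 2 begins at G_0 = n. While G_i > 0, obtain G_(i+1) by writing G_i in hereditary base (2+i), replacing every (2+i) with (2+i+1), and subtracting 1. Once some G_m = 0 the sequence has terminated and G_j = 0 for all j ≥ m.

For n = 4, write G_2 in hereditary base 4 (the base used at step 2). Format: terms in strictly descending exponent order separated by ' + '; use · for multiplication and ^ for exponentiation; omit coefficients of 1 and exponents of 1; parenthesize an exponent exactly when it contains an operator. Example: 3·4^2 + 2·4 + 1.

2·4^2 + 2·4 + 1

[0] 4 ≡ 2^2 (base 2). Lift 3: 27. −1: 26.
[1] 26 ≡ 2·3^2 + 2·3 + 2 (base 3). Lift 4: 42. −1: 41.
[2] 41 ≡ 2·4^2 + 2·4 + 1 (base 4). Lift 5: 61. −1: 60.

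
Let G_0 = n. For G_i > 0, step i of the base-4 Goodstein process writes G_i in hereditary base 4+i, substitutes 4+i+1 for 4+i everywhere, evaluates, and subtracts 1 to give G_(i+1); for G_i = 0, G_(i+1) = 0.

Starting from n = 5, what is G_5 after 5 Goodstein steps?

step 0: 5 = 4 + 1; sub 5 for 4: 5 + 1; = 6; G_1 = 6−1 = 5
step 1: 5 = 5; sub 6 for 5: 6; = 6; G_2 = 6−1 = 5
step 2: 5 = 5; sub 7 for 6: 5; = 5; G_3 = 5−1 = 4
step 3: 4 = 4; sub 8 for 7: 4; = 4; G_4 = 4−1 = 3
step 4: 3 = 3; sub 9 for 8: 3; = 3; G_5 = 3−1 = 2
step 5: 2 = 2; sub 10 for 9: 2; = 2; G_6 = 2−1 = 1

2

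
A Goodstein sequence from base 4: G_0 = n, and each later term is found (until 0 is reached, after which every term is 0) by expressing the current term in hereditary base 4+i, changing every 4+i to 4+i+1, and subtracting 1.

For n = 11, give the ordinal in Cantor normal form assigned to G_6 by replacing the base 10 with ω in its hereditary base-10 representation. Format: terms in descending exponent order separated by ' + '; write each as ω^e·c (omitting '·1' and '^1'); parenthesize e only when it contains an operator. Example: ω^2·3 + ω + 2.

step 0: 11 = 2·4 + 3; sub 5 for 4: 2·5 + 3; = 13; G_1 = 13−1 = 12
step 1: 12 = 2·5 + 2; sub 6 for 5: 2·6 + 2; = 14; G_2 = 14−1 = 13
step 2: 13 = 2·6 + 1; sub 7 for 6: 2·7 + 1; = 15; G_3 = 15−1 = 14
step 3: 14 = 2·7; sub 8 for 7: 2·8; = 16; G_4 = 16−1 = 15
step 4: 15 = 8 + 7; sub 9 for 8: 9 + 7; = 16; G_5 = 16−1 = 15
step 5: 15 = 9 + 6; sub 10 for 9: 10 + 6; = 16; G_6 = 16−1 = 15
step 6: 15 = 10 + 5; sub 11 for 10: 11 + 5; = 16; G_7 = 16−1 = 15

ω + 5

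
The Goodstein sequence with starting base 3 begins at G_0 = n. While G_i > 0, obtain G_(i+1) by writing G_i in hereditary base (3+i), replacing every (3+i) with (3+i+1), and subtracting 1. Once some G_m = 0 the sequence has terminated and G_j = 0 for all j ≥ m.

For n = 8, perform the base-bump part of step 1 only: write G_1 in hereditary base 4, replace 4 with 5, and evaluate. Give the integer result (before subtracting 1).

8 —HB3→ 2·3 + 2 —bump→ 2·4 + 2 = 10 —(−1)→ 9
9 —HB4→ 2·4 + 1 —bump→ 2·5 + 1 = 11 —(−1)→ 10

11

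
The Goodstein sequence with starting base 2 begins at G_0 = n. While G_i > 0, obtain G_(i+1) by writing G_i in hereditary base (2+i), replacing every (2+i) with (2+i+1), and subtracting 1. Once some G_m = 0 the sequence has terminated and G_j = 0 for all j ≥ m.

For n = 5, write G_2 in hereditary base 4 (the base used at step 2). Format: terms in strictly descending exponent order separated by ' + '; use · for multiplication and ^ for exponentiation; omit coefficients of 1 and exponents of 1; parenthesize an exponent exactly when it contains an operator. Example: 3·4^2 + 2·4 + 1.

i=0: 5 = 2^2 + 1 (b=2); 2→3: 3^3 + 1 = 28; 28−1 = 27
i=1: 27 = 3^3 (b=3); 3→4: 4^4 = 256; 256−1 = 255
i=2: 255 = 3·4^3 + 3·4^2 + 3·4 + 3 (b=4); 4→5: 3·5^3 + 3·5^2 + 3·5 + 3 = 468; 468−1 = 467

3·4^3 + 3·4^2 + 3·4 + 3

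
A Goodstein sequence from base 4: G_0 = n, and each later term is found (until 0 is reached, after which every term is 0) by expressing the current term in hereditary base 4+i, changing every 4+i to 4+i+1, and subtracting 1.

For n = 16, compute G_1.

i=0: 16 = 4^2 (b=4); 4→5: 5^2 = 25; 25−1 = 24
i=1: 24 = 4·5 + 4 (b=5); 5→6: 4·6 + 4 = 28; 28−1 = 27

24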